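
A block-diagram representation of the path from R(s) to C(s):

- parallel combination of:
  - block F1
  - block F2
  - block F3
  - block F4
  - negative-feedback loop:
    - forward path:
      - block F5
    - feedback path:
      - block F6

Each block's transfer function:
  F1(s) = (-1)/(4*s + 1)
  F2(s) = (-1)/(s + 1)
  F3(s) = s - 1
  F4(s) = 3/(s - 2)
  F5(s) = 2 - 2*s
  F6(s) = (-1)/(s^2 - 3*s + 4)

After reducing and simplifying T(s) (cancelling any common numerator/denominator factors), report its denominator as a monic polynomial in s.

First reduce the diagram to T(s).

Step 1 - collapse the loop (F5 forward, F6 return) = (-2*s^3 + 8*s^2 - 14*s + 8)/(s^2 - s + 2)
Step 2 - add F1, F2, F3, F4, [F5/(1+F5*F6)] (parallel) = (-4*s^6 + 27*s^5 - 46*s^4 + 21*s^3 + 67*s^2 + 7*s + 2)/(4*s^5 - 7*s^4 + 2*s^3 + s^2 - 16*s - 4)
No further cancellation is possible in the step-2 result, so that is T(s). Its denominator becomes monic after dividing by the leading coefficient 4.

Answer: s^5 - 7*s^4/4 + s^3/2 + s^2/4 - 4*s - 1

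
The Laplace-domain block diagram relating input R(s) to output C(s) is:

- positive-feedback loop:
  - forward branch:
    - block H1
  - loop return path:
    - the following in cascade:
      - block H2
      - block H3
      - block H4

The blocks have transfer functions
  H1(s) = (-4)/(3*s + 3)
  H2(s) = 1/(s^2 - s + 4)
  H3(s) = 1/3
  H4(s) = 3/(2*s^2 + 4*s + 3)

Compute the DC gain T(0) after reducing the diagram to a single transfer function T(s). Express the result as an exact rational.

First reduce the diagram to T(s).

[1] combine H2, H3, H4 in series, giving 1/(2*s^4 + 2*s^3 + 7*s^2 + 13*s + 12)
[2] close the feedback loop around H1, (H2*H3*H4), giving (-8*s^4 - 8*s^3 - 28*s^2 - 52*s - 48)/(6*s^5 + 12*s^4 + 27*s^3 + 60*s^2 + 75*s + 40)
Step 2 gives the overall T(s). Then T(0) = -48/40 = -6/5.

Answer: -6/5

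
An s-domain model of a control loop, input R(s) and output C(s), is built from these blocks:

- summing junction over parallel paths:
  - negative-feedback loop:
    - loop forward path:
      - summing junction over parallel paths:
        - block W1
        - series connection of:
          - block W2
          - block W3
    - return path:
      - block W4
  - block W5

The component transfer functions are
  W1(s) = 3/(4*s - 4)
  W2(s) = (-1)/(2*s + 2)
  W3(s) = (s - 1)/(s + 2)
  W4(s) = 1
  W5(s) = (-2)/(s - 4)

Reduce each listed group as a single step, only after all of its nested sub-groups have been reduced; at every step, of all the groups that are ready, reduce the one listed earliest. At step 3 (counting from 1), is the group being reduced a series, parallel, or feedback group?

Step 1 - reduce the series chain W2, W3
Step 2 - combine W1, (W2*W3) in parallel
Step 3 - close the feedback loop around (W1+(W2*W3)), W4
Step 4 - combine [(W1+(W2*W3))/(1+(W1+(W2*W3))*W4)], W5 in parallel
So the answer for step 3 is feedback.

Hence the answer: feedback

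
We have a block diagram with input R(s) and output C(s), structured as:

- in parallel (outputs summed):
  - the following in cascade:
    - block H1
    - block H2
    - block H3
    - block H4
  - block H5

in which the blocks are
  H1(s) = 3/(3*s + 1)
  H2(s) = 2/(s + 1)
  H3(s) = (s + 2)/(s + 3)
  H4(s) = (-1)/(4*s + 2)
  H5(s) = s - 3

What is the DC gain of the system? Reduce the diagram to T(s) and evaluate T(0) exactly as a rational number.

1. cascade H1, H2, H3, H4; result (-3*s - 6)/(6*s^4 + 29*s^3 + 39*s^2 + 19*s + 3)
2. reduce the parallel group (H1*H2*H3*H4), H5; result (6*s^5 + 11*s^4 - 48*s^3 - 98*s^2 - 57*s - 15)/(6*s^4 + 29*s^3 + 39*s^2 + 19*s + 3)
Step 2 gives the overall T(s). Then T(0) = -15/3 = -5.

Answer: -5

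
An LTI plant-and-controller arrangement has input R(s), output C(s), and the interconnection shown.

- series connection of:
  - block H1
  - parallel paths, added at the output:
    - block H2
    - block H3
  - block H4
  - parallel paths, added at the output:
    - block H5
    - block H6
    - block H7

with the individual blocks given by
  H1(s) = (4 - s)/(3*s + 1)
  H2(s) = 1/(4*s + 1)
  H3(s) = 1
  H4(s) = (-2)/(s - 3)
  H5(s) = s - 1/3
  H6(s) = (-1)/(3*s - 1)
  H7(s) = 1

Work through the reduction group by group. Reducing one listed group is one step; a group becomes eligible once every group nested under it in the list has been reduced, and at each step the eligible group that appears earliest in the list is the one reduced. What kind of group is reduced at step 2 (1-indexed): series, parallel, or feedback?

Answer: parallel

Working:
Step 1: sum the parallel branches H2, H3
Step 2: parallel reduction of H5, H6, H7
Step 3: reduce the series chain H1, (H2+H3), H4, (H5+H6+H7)
Step 2 collapses a parallel group.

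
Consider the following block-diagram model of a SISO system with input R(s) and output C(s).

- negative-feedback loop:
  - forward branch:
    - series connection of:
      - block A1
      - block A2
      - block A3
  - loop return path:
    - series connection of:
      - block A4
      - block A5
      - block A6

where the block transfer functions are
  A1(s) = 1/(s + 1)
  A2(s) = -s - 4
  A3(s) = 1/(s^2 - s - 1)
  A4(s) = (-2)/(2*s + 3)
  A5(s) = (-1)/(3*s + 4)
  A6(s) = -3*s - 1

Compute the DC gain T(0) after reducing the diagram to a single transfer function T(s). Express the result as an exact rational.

[1] reduce the series chain A1, A2, A3 = (-s - 4)/(s^3 - 2*s - 1)
[2] reduce the series chain A4, A5, A6 = (-6*s - 2)/(6*s^2 + 17*s + 12)
[3] close the feedback loop around (A1*A2*A3), (A4*A5*A6) = (-6*s^3 - 41*s^2 - 80*s - 48)/(6*s^5 + 17*s^4 - 34*s^2 - 15*s - 4)
Evaluating the step-3 result (the overall T(s)) at s = 0 gives T(0) = -48/(-4) = 12.

Answer: 12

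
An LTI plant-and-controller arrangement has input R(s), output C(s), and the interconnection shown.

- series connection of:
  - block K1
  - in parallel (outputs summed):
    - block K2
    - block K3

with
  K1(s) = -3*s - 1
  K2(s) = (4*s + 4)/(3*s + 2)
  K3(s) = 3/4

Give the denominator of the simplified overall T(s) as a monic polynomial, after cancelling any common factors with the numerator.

Step 1 - parallel reduction of K2, K3; result (25*s + 22)/(12*s + 8)
Step 2 - combine K1, (K2+K3) in series; result (-75*s^2 - 91*s - 22)/(12*s + 8)
No further cancellation is possible in the step-2 result, so that is T(s). Its denominator becomes monic after dividing by the leading coefficient 12.

Therefore the answer is s + 2/3.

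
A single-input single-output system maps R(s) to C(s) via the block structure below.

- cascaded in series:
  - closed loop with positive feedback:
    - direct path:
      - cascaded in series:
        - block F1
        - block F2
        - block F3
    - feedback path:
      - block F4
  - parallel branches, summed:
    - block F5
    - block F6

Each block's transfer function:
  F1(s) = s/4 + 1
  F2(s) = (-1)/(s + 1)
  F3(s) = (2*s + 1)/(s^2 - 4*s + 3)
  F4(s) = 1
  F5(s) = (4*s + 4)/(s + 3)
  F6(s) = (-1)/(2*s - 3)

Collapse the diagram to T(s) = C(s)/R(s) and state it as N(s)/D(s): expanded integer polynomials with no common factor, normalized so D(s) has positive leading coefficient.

First reduce the diagram to T(s).

1. cascade F1, F2, F3, giving (-2*s^2 - 9*s - 4)/(4*s^3 - 12*s^2 - 4*s + 12)
2. feedback reduction of (F1*F2*F3), F4, giving (-2*s^2 - 9*s - 4)/(4*s^3 - 10*s^2 + 5*s + 16)
3. parallel reduction of F5, F6, giving (8*s^2 - 5*s - 15)/(2*s^2 + 3*s - 9)
4. reduce the series chain [(F1*F2*F3)/(1-(F1*F2*F3)*F4)], (F5+F6), which is the overall transfer function T(s) = C(s)/R(s) in lowest terms

Answer: (-16*s^4 - 62*s^3 + 43*s^2 + 155*s + 60)/(8*s^5 - 8*s^4 - 56*s^3 + 137*s^2 + 3*s - 144)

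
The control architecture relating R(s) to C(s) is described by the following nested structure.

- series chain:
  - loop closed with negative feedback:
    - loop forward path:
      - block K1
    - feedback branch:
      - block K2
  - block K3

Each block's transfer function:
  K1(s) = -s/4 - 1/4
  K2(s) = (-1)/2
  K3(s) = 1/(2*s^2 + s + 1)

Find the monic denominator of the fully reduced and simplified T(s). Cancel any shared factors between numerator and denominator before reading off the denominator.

(1) feedback reduction of K1, K2 -> (-2*s - 2)/(s + 9)
(2) multiply [K1/(1+K1*K2)], K3 (series) -> (-2*s - 2)/(2*s^3 + 19*s^2 + 10*s + 9)
No further cancellation is possible in the step-2 result, so that is T(s). Its denominator becomes monic after dividing by the leading coefficient 2.

Final answer: s^3 + 19*s^2/2 + 5*s + 9/2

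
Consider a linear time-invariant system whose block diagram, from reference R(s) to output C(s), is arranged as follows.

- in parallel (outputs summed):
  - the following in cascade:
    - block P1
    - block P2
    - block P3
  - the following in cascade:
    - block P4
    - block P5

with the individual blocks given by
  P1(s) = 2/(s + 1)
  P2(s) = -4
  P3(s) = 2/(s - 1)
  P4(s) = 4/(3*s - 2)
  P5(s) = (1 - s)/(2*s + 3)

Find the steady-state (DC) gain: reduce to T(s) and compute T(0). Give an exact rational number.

(1) series reduction of P1, P2, P3; result (-16)/(s^2 - 1)
(2) series reduction of P4, P5; result (4 - 4*s)/(6*s^2 + 5*s - 6)
(3) sum the parallel branches (P1*P2*P3), (P4*P5); result (-4*s^3 - 92*s^2 - 76*s + 92)/(6*s^4 + 5*s^3 - 12*s^2 - 5*s + 6)
Step 3 gives the overall T(s). Then T(0) = 92/6 = 46/3.

Hence the answer: 46/3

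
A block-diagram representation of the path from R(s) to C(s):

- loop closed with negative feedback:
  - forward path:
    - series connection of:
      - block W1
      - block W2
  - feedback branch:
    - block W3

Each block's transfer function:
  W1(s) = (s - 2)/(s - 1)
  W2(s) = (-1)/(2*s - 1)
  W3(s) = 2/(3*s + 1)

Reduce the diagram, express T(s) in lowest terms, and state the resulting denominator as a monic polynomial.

The answer is s^3 - 7*s^2/6 - s/3 + 5/6.

Reasoning:
[1] series reduction of W1, W2, giving (2 - s)/(2*s^2 - 3*s + 1)
[2] collapse the loop ((W1*W2) forward, W3 return), giving (-3*s^2 + 5*s + 2)/(6*s^3 - 7*s^2 - 2*s + 5)
That last expression is T(s), already simplified. Scaling its denominator by 1/6 (the reciprocal of the leading coefficient) yields the monic denominator.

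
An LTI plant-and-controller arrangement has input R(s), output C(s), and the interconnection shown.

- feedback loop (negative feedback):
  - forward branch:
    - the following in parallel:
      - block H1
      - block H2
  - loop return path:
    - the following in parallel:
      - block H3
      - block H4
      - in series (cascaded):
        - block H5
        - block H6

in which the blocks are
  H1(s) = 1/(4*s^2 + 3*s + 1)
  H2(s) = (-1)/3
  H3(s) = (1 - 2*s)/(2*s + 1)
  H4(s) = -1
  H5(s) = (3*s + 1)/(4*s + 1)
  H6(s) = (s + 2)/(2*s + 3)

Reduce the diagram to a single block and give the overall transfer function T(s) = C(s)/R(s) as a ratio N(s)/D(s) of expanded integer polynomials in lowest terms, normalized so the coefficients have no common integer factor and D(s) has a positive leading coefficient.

Step 1 - combine H1, H2 in parallel; result (-4*s^2 - 3*s + 2)/(12*s^2 + 9*s + 3)
Step 2 - series reduction of H5, H6; result (3*s^2 + 7*s + 2)/(8*s^2 + 14*s + 3)
Step 3 - reduce the parallel group H3, H4, (H5*H6); result (-26*s^3 - 39*s^2 - s + 2)/(16*s^3 + 36*s^2 + 20*s + 3)
Step 4 - feedback reduction of (H1+H2), (H3+H4+(H5*H6)): this yields T(s), and no further normalization is needed

Hence the answer: (-64*s^5 - 192*s^4 - 156*s^3 + 31*s + 6)/(296*s^5 + 810*s^4 + 681*s^3 + 241*s^2 + 79*s + 13)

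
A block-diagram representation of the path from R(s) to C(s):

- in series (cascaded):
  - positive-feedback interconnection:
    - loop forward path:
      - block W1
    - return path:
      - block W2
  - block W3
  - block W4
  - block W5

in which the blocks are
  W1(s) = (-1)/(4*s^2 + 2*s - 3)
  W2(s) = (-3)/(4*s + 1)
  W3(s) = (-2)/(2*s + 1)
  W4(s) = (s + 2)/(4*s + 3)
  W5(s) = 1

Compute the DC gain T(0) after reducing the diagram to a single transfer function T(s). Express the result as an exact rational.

1. close the feedback loop around W1, W2, giving (-4*s - 1)/(16*s^3 + 12*s^2 - 10*s - 6)
2. reduce the series chain [W1/(1-W1*W2)], W3, W4, W5, giving (4*s^2 + 9*s + 2)/(64*s^5 + 128*s^4 + 44*s^3 - 56*s^2 - 45*s - 9)
The step-2 result is T(s). Setting s = 0: T(0) = 2/(-9) = -2/9.

Therefore the answer is -2/9.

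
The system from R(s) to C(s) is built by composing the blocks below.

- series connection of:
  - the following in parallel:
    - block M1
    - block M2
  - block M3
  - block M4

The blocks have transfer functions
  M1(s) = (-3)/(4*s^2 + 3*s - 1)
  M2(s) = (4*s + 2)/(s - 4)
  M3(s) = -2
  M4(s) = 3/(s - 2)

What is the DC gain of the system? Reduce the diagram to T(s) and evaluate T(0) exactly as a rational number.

The answer is 15/2.

Reasoning:
[1] sum the parallel branches M1, M2 -> (16*s^3 + 20*s^2 - s + 10)/(4*s^3 - 13*s^2 - 13*s + 4)
[2] combine (M1+M2), M3, M4 in series -> (-96*s^3 - 120*s^2 + 6*s - 60)/(4*s^4 - 21*s^3 + 13*s^2 + 30*s - 8)
DC gain: substitute s = 0 into T(s) from step 2: T(0) = -60/(-8) = 15/2.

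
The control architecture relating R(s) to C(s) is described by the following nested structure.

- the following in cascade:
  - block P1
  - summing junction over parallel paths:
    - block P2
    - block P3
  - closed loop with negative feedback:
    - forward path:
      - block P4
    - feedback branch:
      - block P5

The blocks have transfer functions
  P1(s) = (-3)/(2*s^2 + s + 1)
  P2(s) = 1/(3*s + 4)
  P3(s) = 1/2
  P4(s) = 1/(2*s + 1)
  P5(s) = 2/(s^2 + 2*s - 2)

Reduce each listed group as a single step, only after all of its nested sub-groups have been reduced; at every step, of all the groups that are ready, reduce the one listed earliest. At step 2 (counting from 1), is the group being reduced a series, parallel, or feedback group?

[1] combine P2, P3 in parallel
[2] feedback reduction of P4, P5
[3] reduce the series chain P1, (P2+P3), [P4/(1+P4*P5)]
Step 2 collapses a feedback group.

Final answer: feedback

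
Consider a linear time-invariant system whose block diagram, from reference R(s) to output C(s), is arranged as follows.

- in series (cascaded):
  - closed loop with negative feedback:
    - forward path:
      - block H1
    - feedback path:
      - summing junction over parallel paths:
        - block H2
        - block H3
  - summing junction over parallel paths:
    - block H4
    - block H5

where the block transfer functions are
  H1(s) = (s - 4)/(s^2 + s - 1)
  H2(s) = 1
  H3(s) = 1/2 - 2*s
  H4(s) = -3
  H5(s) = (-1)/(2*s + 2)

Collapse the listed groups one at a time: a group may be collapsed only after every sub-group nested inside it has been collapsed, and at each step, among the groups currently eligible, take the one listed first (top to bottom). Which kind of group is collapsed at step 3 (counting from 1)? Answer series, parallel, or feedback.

The answer is parallel.

Reasoning:
[1] reduce the parallel group H2, H3
[2] apply the feedback formula to H1, (H2+H3)
[3] add H4, H5 (parallel)
[4] multiply [H1/(1+H1*(H2+H3))], (H4+H5) (series)
The group at step 3 is a parallel group.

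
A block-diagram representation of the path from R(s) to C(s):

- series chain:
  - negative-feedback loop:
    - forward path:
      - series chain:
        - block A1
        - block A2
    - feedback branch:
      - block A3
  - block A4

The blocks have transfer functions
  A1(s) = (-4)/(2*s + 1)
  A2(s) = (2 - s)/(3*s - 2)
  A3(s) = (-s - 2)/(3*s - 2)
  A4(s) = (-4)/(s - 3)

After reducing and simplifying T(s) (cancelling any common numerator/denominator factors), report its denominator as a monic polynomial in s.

Step 1: cascade A1, A2, giving (4*s - 8)/(6*s^2 - s - 2)
Step 2: close the feedback loop around (A1*A2), A3, giving (12*s^2 - 32*s + 16)/(18*s^3 - 19*s^2 - 4*s + 20)
Step 3: reduce the series chain [(A1*A2)/(1+(A1*A2)*A3)], A4, giving (-48*s^2 + 128*s - 64)/(18*s^4 - 73*s^3 + 53*s^2 + 32*s - 60)
No further cancellation is possible in the step-3 result, so that is T(s). Its denominator becomes monic after dividing by the leading coefficient 18.

Hence the answer: s^4 - 73*s^3/18 + 53*s^2/18 + 16*s/9 - 10/3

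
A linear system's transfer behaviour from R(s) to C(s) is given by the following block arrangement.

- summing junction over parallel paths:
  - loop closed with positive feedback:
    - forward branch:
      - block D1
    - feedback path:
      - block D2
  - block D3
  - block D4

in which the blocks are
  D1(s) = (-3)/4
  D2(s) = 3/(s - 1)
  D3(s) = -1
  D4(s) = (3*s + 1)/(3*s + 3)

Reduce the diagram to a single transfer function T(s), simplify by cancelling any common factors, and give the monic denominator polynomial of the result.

[1] feedback reduction of D1, D2: (3 - 3*s)/(4*s + 5)
[2] add [D1/(1-D1*D2)], D3, D4 (parallel): (-9*s^2 - 8*s - 1)/(12*s^2 + 27*s + 15)
T(s) is the step-2 result (common factors already cancelled). Leading coefficient of the denominator: 12. Divide through by 12 for the monic polynomial.

Therefore the answer is s^2 + 9*s/4 + 5/4.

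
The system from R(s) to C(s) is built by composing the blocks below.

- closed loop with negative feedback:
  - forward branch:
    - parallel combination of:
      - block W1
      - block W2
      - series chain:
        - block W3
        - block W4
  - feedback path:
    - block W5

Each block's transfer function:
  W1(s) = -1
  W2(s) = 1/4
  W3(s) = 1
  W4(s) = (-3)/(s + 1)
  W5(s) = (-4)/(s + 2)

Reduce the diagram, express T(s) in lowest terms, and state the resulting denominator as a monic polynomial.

First reduce the diagram to T(s).

Step 1: reduce the series chain W3, W4; result (-3)/(s + 1)
Step 2: combine W1, W2, (W3*W4) in parallel; result (-3*s - 15)/(4*s + 4)
Step 3: reduce the feedback loop with forward (W1+W2+(W3*W4)) and return W5; result (-3*s^2 - 21*s - 30)/(4*s^2 + 24*s + 68)
Step 3 gives the fully reduced T(s), with no common factor left to cancel. The denominator's leading coefficient is 4, so divide each of its coefficients by 4 to get the monic form.

Answer: s^2 + 6*s + 17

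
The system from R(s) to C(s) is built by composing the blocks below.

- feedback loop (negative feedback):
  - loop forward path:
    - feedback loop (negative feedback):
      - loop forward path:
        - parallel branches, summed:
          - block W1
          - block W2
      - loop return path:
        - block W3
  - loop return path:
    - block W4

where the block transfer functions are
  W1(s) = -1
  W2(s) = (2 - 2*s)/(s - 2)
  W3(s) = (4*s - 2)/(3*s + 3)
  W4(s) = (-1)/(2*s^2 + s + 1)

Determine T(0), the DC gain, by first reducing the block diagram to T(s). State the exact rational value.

(1) reduce the parallel group W1, W2; result (4 - 3*s)/(s - 2)
(2) reduce the feedback loop with forward (W1+W2) and return W3; result (9*s^2 - 3*s - 12)/(9*s^2 - 19*s + 14)
(3) apply the feedback formula to [(W1+W2)/(1+(W1+W2)*W3)], W4; result (18*s^4 + 3*s^3 - 18*s^2 - 15*s - 12)/(18*s^4 - 29*s^3 + 9*s^2 - 2*s + 26)
The step-3 result is T(s). Setting s = 0: T(0) = -12/26 = -6/13.

Final answer: -6/13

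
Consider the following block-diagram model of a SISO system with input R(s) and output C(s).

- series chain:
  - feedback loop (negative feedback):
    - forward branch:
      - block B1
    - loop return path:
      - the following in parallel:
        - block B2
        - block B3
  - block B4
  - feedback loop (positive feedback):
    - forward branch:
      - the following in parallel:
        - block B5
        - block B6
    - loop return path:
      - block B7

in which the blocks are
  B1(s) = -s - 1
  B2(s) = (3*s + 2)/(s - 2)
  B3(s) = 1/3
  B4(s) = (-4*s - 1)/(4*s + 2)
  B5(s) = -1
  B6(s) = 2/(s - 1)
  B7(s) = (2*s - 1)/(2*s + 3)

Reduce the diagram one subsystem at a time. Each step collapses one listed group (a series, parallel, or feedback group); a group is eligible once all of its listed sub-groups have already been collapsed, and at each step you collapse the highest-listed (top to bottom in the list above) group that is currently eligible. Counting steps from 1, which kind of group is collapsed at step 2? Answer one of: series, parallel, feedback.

[1] reduce the parallel group B2, B3
[2] feedback reduction of B1, (B2+B3)
[3] parallel reduction of B5, B6
[4] collapse the loop ((B5+B6) forward, B7 return)
[5] series reduction of [B1/(1+B1*(B2+B3))], B4, [(B5+B6)/(1-(B5+B6)*B7)]
Step 2 collapses a feedback group.

Therefore the answer is feedback.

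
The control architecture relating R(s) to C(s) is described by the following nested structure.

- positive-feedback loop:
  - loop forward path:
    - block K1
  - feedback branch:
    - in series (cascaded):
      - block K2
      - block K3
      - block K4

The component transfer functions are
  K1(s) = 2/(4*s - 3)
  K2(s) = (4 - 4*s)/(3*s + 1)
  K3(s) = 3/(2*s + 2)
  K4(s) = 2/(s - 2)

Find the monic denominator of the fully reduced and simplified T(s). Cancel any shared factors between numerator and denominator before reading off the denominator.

First reduce the diagram to T(s).

1. multiply K2, K3, K4 (series); result (12 - 12*s)/(3*s^3 - 2*s^2 - 7*s - 2)
2. collapse the loop (K1 forward, (K2*K3*K4) return); result (6*s^3 - 4*s^2 - 14*s - 4)/(12*s^4 - 17*s^3 - 22*s^2 + 37*s - 18)
No further cancellation is possible in the step-2 result, so that is T(s). Its denominator becomes monic after dividing by the leading coefficient 12.

Answer: s^4 - 17*s^3/12 - 11*s^2/6 + 37*s/12 - 3/2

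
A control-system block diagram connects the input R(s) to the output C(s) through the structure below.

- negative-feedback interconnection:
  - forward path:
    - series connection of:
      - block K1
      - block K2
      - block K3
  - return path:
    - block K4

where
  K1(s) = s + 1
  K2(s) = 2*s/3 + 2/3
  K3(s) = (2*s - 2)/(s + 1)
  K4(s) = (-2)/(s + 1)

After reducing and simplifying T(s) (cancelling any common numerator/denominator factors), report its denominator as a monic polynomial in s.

First reduce the diagram to T(s).

1. reduce the series chain K1, K2, K3; result 4*s^2/3 - 4/3
2. collapse the loop ((K1*K2*K3) forward, K4 return); result (4 - 4*s^2)/(8*s - 11)
T(s) is the step-2 result (common factors already cancelled). Leading coefficient of the denominator: 8. Divide through by 8 for the monic polynomial.

Answer: s - 11/8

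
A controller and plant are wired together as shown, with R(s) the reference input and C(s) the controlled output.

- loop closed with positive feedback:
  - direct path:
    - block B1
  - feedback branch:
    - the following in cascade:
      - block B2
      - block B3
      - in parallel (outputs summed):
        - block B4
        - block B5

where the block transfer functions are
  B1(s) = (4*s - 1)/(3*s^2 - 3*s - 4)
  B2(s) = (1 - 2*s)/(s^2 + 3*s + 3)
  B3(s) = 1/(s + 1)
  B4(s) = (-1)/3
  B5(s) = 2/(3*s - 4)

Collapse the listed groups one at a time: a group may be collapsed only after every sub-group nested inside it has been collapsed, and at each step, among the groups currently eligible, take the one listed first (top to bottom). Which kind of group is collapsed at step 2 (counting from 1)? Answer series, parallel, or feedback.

Step 1: add B4, B5 (parallel)
Step 2: combine B2, B3, (B4+B5) in series
Step 3: close the feedback loop around B1, (B2*B3*(B4+B5))
So the answer for step 2 is series.

Therefore the answer is series.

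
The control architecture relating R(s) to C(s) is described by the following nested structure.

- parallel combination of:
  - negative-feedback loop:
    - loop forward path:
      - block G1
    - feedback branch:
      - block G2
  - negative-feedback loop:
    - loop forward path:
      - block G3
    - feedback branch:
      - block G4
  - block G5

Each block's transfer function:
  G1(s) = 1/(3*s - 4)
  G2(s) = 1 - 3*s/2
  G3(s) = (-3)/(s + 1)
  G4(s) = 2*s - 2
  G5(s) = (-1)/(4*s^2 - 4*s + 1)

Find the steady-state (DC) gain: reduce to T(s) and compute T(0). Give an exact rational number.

Answer: -37/21

Working:
Step 1. close the feedback loop around G1, G2; result 2/(3*s - 6)
Step 2. close the feedback loop around G3, G4; result 3/(5*s - 7)
Step 3. combine [G1/(1+G1*G2)], [G3/(1+G3*G4)], G5 in parallel; result (76*s^3 - 219*s^2 + 198*s - 74)/(60*s^4 - 264*s^3 + 387*s^2 - 219*s + 42)
DC gain: substitute s = 0 into T(s) from step 3: T(0) = -74/42 = -37/21.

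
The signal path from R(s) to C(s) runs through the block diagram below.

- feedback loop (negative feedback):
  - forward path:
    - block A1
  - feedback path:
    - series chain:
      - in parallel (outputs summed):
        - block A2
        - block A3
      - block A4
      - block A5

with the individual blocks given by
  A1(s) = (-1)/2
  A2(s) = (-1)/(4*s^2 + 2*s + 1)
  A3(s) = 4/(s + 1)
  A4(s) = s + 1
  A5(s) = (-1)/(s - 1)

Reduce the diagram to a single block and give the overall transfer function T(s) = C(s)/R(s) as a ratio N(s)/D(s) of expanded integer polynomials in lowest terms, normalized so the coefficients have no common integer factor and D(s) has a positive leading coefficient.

The answer is (-4*s^3 + 2*s^2 + s + 1)/(8*s^3 + 12*s^2 + 5*s + 1).

Reasoning:
1. sum the parallel branches A2, A3, giving (16*s^2 + 7*s + 3)/(4*s^3 + 6*s^2 + 3*s + 1)
2. cascade (A2+A3), A4, A5, giving (-16*s^2 - 7*s - 3)/(4*s^3 - 2*s^2 - s - 1)
3. reduce the feedback loop with forward A1 and return ((A2+A3)*A4*A5), which is the overall transfer function T(s) = C(s)/R(s) in lowest terms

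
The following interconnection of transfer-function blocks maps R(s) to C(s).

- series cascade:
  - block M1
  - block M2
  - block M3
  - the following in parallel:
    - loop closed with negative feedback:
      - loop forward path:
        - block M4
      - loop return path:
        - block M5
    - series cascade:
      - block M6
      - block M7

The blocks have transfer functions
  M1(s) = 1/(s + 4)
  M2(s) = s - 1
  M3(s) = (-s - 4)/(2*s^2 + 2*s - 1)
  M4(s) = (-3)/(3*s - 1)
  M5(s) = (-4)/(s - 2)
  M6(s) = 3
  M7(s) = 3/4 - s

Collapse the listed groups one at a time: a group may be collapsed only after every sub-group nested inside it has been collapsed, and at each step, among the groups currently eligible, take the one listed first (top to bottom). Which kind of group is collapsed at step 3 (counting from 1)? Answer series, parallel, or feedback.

The answer is parallel.

Reasoning:
1. reduce the feedback loop with forward M4 and return M5
2. multiply M6, M7 (series)
3. reduce the parallel group [M4/(1+M4*M5)], (M6*M7)
4. series reduction of M1, M2, M3, ([M4/(1+M4*M5)]+(M6*M7))
So the answer for step 3 is parallel.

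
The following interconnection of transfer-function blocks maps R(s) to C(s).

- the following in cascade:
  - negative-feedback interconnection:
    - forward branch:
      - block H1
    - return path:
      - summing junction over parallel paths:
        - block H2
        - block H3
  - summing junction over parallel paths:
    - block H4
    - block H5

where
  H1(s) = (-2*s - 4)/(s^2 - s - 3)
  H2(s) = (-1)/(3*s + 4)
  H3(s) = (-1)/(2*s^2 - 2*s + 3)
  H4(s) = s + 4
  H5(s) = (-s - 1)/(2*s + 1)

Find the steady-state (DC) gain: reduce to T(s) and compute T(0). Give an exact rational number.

Reducing step by step:

Step 1. sum the parallel branches H2, H3 gives (-2*s^2 - s - 7)/(6*s^3 + 2*s^2 + s + 12)
Step 2. collapse the loop (H1 forward, (H2+H3) return) gives (-12*s^4 - 28*s^3 - 10*s^2 - 28*s - 48)/(6*s^5 - 4*s^4 - 15*s^3 + 15*s^2 + 3*s - 8)
Step 3. sum the parallel branches H4, H5 gives (2*s^2 + 8*s + 3)/(2*s + 1)
Step 4. reduce the series chain [H1/(1+H1*(H2+H3))], (H4+H5) gives (-24*s^6 - 152*s^5 - 280*s^4 - 220*s^3 - 350*s^2 - 468*s - 144)/(12*s^6 - 2*s^5 - 34*s^4 + 15*s^3 + 21*s^2 - 13*s - 8)
Step 4 gives the overall T(s). Then T(0) = -144/(-8) = 18.

Answer: 18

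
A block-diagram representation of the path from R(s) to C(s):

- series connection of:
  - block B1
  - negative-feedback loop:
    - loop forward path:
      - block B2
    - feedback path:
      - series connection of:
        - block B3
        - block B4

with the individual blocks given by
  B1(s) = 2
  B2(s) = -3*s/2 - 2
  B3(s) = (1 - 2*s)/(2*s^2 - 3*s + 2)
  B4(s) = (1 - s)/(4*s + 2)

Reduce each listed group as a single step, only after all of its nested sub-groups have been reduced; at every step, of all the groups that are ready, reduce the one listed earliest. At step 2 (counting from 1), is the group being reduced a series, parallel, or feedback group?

Answer: feedback

Working:
(1) cascade B3, B4
(2) close the feedback loop around B2, (B3*B4)
(3) series reduction of B1, [B2/(1+B2*(B3*B4))]
The group at step 2 is a feedback group.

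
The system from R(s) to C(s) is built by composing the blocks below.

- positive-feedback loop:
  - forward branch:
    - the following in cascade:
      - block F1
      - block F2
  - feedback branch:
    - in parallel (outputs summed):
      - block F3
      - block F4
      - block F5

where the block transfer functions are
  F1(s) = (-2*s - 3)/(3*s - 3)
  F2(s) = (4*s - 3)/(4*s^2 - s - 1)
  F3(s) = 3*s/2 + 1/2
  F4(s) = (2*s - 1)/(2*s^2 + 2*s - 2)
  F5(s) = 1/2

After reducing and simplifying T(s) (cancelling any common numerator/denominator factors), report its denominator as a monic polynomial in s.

First reduce the diagram to T(s).

(1) multiply F1, F2 (series) -> (-8*s^2 - 6*s + 9)/(12*s^3 - 15*s^2 + 3)
(2) add F3, F4, F5 (parallel) -> (3*s^3 + 5*s^2 + s - 3)/(2*s^2 + 2*s - 2)
(3) collapse the loop ((F1*F2) forward, (F3+F4+F5) return) -> (-16*s^4 - 28*s^3 + 22*s^2 + 30*s - 18)/(48*s^5 + 52*s^4 - 43*s^3 - 27*s^2 - 21*s + 21)
That last expression is T(s), already simplified. Scaling its denominator by 1/48 (the reciprocal of the leading coefficient) yields the monic denominator.

Answer: s^5 + 13*s^4/12 - 43*s^3/48 - 9*s^2/16 - 7*s/16 + 7/16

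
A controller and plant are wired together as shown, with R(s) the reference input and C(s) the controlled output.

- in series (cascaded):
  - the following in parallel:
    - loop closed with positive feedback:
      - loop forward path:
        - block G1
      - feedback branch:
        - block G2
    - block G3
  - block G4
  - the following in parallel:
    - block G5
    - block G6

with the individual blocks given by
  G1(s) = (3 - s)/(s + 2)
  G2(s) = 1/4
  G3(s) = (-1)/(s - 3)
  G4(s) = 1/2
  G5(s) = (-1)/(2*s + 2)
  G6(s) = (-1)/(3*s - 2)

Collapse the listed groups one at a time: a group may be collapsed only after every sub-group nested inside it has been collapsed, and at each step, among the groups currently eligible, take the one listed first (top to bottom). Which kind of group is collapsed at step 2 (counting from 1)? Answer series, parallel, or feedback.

Step 1. close the feedback loop around G1, G2
Step 2. reduce the parallel group [G1/(1-G1*G2)], G3
Step 3. parallel reduction of G5, G6
Step 4. multiply ([G1/(1-G1*G2)]+G3), G4, (G5+G6) (series)
Step 2 collapses a parallel group.

Hence the answer: parallel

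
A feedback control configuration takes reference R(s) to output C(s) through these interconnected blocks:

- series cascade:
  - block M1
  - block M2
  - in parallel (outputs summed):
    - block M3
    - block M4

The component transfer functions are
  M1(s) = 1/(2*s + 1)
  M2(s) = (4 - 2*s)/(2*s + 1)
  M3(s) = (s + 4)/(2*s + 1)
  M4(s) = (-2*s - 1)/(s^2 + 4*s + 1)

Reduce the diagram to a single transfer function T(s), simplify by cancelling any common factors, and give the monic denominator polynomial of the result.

Step 1: reduce the parallel group M3, M4 = (s^3 + 4*s^2 + 13*s + 3)/(2*s^3 + 9*s^2 + 6*s + 1)
Step 2: reduce the series chain M1, M2, (M3+M4) = (-2*s^4 - 4*s^3 - 10*s^2 + 46*s + 12)/(8*s^5 + 44*s^4 + 62*s^3 + 37*s^2 + 10*s + 1)
T(s) is the step-2 result (common factors already cancelled). Leading coefficient of the denominator: 8. Divide through by 8 for the monic polynomial.

Answer: s^5 + 11*s^4/2 + 31*s^3/4 + 37*s^2/8 + 5*s/4 + 1/8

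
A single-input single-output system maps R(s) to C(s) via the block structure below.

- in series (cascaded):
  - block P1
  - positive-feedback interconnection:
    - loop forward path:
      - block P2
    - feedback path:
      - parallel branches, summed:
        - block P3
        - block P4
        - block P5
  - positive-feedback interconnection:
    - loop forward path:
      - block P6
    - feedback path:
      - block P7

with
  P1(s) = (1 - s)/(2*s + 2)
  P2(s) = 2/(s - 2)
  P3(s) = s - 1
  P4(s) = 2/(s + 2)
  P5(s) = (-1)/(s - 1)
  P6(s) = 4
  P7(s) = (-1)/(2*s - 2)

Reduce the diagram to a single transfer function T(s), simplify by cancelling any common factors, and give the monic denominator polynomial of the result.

Step 1. parallel reduction of P3, P4, P5 -> (s^3 - 2*s - 2)/(s^2 + s - 2)
Step 2. collapse the loop (P2 forward, (P3+P4+P5) return) -> (-2*s^2 - 2*s + 4)/(s^3 + s^2 - 8)
Step 3. close the feedback loop around P6, P7 -> (4*s - 4)/(s + 1)
Step 4. reduce the series chain P1, [P2/(1-P2*(P3+P4+P5))], [P6/(1-P6*P7)] -> (4*s^4 - 4*s^3 - 12*s^2 + 20*s - 8)/(s^5 + 3*s^4 + 3*s^3 - 7*s^2 - 16*s - 8)
That last expression is T(s), already simplified, and its denominator is already monic.

Therefore the answer is s^5 + 3*s^4 + 3*s^3 - 7*s^2 - 16*s - 8.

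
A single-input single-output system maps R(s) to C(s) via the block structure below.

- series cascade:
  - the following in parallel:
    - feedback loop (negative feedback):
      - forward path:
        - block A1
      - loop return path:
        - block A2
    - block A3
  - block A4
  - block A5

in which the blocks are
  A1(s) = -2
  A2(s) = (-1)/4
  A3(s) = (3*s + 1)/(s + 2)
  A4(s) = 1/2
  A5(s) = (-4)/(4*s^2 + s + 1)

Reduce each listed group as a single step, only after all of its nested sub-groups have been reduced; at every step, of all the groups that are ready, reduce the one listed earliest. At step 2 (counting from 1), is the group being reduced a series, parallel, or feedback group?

Reducing step by step:

Step 1: reduce the feedback loop with forward A1 and return A2
Step 2: sum the parallel branches [A1/(1+A1*A2)], A3
Step 3: cascade ([A1/(1+A1*A2)]+A3), A4, A5
Step 2: parallel.

Answer: parallel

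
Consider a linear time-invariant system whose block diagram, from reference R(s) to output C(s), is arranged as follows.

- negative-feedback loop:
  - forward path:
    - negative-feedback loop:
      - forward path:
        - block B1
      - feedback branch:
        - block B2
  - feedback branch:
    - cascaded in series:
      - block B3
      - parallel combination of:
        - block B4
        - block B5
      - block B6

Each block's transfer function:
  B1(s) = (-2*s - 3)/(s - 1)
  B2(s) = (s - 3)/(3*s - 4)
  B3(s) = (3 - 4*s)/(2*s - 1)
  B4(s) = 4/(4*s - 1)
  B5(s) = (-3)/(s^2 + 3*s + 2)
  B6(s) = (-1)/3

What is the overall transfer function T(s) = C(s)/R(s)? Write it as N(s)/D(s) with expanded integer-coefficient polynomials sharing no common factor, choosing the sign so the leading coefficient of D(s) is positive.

1. apply the feedback formula to B1, B2 = (-6*s^2 - s + 12)/(s^2 - 4*s + 13)
2. combine B4, B5 in parallel = (4*s^2 + 11)/(4*s^3 + 11*s^2 + 5*s - 2)
3. series reduction of B3, (B4+B5), B6 = (16*s^3 - 12*s^2 + 44*s - 33)/(24*s^4 + 54*s^3 - 3*s^2 - 27*s + 6)
4. collapse the loop ([B1/(1+B1*B2)] forward, (B3*(B4+B5)*B6) return), which is the overall transfer function T(s) = C(s)/R(s) in lowest terms

Final answer: (-144*s^6 - 348*s^5 + 252*s^4 + 813*s^3 - 45*s^2 - 330*s + 72)/(24*s^6 - 138*s^5 + 149*s^4 + 627*s^3 + 85*s^2 + 186*s - 318)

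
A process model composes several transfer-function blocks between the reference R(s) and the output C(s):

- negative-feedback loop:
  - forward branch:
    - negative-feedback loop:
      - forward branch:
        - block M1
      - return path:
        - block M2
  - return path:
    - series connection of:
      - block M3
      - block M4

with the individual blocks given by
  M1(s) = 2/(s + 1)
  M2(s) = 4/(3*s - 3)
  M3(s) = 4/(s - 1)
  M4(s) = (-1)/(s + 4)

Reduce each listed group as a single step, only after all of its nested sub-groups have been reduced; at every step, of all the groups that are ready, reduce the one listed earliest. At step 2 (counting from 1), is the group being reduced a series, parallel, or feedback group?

Reducing step by step:

(1) close the feedback loop around M1, M2
(2) reduce the series chain M3, M4
(3) collapse the loop ([M1/(1+M1*M2)] forward, (M3*M4) return)
Step 2: series.

Answer: series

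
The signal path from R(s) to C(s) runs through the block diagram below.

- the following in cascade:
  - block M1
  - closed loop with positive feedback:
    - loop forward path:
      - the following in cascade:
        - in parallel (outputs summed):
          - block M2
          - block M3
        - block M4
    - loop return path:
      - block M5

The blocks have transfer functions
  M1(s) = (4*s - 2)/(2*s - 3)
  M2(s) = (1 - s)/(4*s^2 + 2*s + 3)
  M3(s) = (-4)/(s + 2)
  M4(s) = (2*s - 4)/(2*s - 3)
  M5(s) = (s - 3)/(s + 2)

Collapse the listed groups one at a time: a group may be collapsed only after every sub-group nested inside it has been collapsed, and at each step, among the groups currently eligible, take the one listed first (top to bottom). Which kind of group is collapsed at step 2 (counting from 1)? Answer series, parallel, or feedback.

[1] combine M2, M3 in parallel
[2] combine (M2+M3), M4 in series
[3] reduce the feedback loop with forward ((M2+M3)*M4) and return M5
[4] cascade M1, [((M2+M3)*M4)/(1-((M2+M3)*M4)*M5)]
So the answer for step 2 is series.

Therefore the answer is series.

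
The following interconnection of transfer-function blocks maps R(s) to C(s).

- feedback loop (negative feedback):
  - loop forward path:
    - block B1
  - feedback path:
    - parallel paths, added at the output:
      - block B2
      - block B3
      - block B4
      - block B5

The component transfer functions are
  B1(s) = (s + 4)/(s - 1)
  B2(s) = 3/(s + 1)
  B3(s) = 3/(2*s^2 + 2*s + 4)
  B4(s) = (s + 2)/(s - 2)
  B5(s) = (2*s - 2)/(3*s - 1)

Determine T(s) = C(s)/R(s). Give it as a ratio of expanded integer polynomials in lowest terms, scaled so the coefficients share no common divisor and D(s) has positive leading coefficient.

Step 1 - add B2, B3, B4, B5 (parallel); result (10*s^5 + 36*s^4 + 15*s^3 + 16*s^2 - 79*s + 38)/(6*s^5 - 2*s^4 - 6*s^3 - 22*s^2 - 16*s + 8)
Step 2 - reduce the feedback loop with forward B1 and return (B2+B3+B4+B5), giving the overall T(s)

Therefore the answer is (6*s^6 + 22*s^5 - 14*s^4 - 46*s^3 - 104*s^2 - 56*s + 32)/(16*s^6 + 68*s^5 + 155*s^4 + 60*s^3 - 9*s^2 - 254*s + 144).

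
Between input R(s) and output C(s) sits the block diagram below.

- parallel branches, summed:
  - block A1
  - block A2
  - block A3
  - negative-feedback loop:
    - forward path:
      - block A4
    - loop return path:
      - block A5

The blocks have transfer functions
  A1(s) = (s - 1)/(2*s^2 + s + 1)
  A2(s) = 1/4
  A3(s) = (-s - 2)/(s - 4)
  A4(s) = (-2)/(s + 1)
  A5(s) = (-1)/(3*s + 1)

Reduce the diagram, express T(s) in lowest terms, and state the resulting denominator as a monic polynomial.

Step 1 - close the feedback loop around A4, A5: (-6*s - 2)/(3*s^2 + 4*s + 3)
Step 2 - combine A1, A2, A3, [A4/(1+A4*A5)] in parallel: (-18*s^5 - 141*s^4 - 63*s^3 - 69*s^2 + 31*s + 44)/(24*s^5 - 52*s^4 - 124*s^3 - 180*s^2 - 100*s - 48)
No further cancellation is possible in the step-2 result, so that is T(s). Its denominator becomes monic after dividing by the leading coefficient 24.

Hence the answer: s^5 - 13*s^4/6 - 31*s^3/6 - 15*s^2/2 - 25*s/6 - 2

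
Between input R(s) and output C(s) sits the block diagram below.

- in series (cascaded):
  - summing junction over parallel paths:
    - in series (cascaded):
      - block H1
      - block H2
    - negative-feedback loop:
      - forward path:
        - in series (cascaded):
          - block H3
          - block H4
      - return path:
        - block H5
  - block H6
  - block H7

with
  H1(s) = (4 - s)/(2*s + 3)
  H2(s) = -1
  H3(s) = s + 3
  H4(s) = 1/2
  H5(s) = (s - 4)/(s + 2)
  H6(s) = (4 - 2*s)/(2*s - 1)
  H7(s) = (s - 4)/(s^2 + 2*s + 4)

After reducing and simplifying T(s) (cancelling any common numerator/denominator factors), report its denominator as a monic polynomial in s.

[1] multiply H1, H2 (series) = (s - 4)/(2*s + 3)
[2] cascade H3, H4 = s/2 + 3/2
[3] feedback reduction of (H3*H4), H5 = (s^2 + 5*s + 6)/(s^2 + s - 8)
[4] reduce the parallel group (H1*H2), [(H3*H4)/(1+(H3*H4)*H5)] = (3*s^3 + 10*s^2 + 15*s + 50)/(2*s^3 + 5*s^2 - 13*s - 24)
[5] series reduction of ((H1*H2)+[(H3*H4)/(1+(H3*H4)*H5)]), H6, H7 = (-6*s^5 + 16*s^4 + 42*s^3 - 80*s^2 + 360*s - 800)/(4*s^6 + 16*s^5 + s^4 - 65*s^3 - 170*s^2 - 92*s + 96)
That last expression is T(s), already simplified. Scaling its denominator by 1/4 (the reciprocal of the leading coefficient) yields the monic denominator.

Answer: s^6 + 4*s^5 + s^4/4 - 65*s^3/4 - 85*s^2/2 - 23*s + 24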